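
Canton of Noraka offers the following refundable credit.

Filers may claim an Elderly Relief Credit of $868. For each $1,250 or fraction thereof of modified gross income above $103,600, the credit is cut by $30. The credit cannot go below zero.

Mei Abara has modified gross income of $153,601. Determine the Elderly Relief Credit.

$0

Elderly Relief Credit: income exceeds $103,600 by $50,001 → 41 increments × $30 = $1,230 ≥ base, so the credit is $0.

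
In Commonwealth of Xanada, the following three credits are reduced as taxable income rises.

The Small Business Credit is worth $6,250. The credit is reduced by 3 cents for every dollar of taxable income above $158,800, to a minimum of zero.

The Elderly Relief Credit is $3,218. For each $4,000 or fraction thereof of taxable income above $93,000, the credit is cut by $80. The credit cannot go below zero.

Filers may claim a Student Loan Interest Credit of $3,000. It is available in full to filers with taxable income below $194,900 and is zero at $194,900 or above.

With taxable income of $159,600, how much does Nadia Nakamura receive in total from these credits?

Small Business Credit: 3% of the $800 excess over $158,800 is $24; credit = $6,250 − $24 = $6,226.
Elderly Relief Credit: income exceeds $93,000 by $66,600, which is 17 full-or-partial $4,000 increments; reduction = 17 × $80 = $1,360, leaving $1,858.
Student Loan Interest Credit: $159,600 is below the $194,900 cutoff, so the full $3,000 applies.
Total: $6,226 + $1,858 + $3,000 = $11,084.

$11,084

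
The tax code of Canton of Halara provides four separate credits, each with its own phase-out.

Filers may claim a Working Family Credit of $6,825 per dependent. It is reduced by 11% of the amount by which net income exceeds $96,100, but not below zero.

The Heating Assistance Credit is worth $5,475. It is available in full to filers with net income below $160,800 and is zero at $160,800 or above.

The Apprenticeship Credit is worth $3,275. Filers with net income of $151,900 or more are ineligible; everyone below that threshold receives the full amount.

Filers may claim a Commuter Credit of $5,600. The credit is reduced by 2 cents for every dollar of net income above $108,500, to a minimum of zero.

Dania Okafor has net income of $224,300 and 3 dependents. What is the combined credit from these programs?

Working Family Credit: base = 3 × $6,825 = $20,475. 11% of the $128,200 excess over $96,100 is $14,102; credit = $20,475 − $14,102 = $6,373.
Heating Assistance Credit: $224,300 meets or exceeds the $160,800 cutoff, so the credit is $0.
Apprenticeship Credit: $224,300 meets or exceeds the $151,900 cutoff, so the credit is $0.
Commuter Credit: 2% of the $115,800 excess over $108,500 is $2,316; credit = $5,600 − $2,316 = $3,284.
Total: $6,373 + $0 + $0 + $3,284 = $9,657.

$9,657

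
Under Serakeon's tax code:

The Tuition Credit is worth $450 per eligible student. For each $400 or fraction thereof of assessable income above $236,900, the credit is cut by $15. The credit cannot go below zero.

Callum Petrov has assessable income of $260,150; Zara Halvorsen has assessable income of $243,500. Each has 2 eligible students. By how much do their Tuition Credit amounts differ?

Callum ($260,150): Tuition Credit: base = 2 × $450 = $900. income exceeds $236,900 by $23,250, which is 59 full-or-partial $400 increments; reduction = 59 × $15 = $885, leaving $15.
Zara ($243,500): Tuition Credit: base = 2 × $450 = $900. income exceeds $236,900 by $6,600, which is 17 full-or-partial $400 increments; reduction = 17 × $15 = $255, leaving $645.
Difference: |$15 − $645| = $630.

$630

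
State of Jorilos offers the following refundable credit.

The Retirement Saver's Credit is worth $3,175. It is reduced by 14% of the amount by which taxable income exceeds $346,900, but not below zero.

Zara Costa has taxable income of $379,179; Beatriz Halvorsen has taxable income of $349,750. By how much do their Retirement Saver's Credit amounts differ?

$2,776

Zara ($379,179): Retirement Saver's Credit: 14% of the $32,279 excess over $346,900 is $4,519.06 ≥ base, so the credit is $0.
Beatriz ($349,750): Retirement Saver's Credit: 14% of the $2,850 excess over $346,900 is $399; credit = $3,175 − $399 = $2,776.
Difference: |$0 − $2,776| = $2,776.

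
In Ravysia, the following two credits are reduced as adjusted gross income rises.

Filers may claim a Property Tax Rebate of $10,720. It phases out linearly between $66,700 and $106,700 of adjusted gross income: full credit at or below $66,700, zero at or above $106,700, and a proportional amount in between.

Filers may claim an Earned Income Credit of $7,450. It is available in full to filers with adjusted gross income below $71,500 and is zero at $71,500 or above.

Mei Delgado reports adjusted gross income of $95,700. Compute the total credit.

$2,948

Property Tax Rebate: $95,700 is $29,000 into a $40,000 phase-out range, leaving 11,000/40,000 of the credit: $10,720 × 11,000/40,000 = $2,948.
Earned Income Credit: $95,700 meets or exceeds the $71,500 cutoff, so the credit is $0.
Total: $2,948 + $0 = $2,948.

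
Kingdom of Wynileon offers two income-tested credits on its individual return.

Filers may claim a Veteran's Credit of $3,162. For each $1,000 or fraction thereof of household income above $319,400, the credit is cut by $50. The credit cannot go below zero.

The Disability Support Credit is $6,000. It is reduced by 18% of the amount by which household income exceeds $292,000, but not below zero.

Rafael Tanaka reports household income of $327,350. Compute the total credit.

$2,762

Veteran's Credit: income exceeds $319,400 by $7,950, which is 8 full-or-partial $1,000 increments; reduction = 8 × $50 = $400, leaving $2,762.
Disability Support Credit: 18% of the $35,350 excess over $292,000 is $6,363 ≥ base, so the credit is $0.
Total: $2,762 + $0 = $2,762.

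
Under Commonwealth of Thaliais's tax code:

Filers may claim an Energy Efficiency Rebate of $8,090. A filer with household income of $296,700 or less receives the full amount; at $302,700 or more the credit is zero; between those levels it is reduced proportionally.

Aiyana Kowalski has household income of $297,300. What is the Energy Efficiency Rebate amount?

Energy Efficiency Rebate: $297,300 is $600 into a $6,000 phase-out range, leaving 5,400/6,000 of the credit: $8,090 × 5,400/6,000 = $7,281.

$7,281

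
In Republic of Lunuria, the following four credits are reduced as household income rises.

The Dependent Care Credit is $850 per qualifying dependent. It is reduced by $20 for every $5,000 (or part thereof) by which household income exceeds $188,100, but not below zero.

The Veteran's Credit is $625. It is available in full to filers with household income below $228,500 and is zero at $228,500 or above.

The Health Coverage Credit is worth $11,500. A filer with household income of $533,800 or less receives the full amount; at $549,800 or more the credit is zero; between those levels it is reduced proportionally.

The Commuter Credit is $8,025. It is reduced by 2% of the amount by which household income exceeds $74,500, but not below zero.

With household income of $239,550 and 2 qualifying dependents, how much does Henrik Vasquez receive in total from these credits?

$17,704

Dependent Care Credit: base = 2 × $850 = $1,700. income exceeds $188,100 by $51,450, which is 11 full-or-partial $5,000 increments; reduction = 11 × $20 = $220, leaving $1,480.
Veteran's Credit: $239,550 meets or exceeds the $228,500 cutoff, so the credit is $0.
Health Coverage Credit: $239,550 is at or below the $533,800 threshold, so the full $11,500 applies.
Commuter Credit: 2% of the $165,050 excess over $74,500 is $3,301; credit = $8,025 − $3,301 = $4,724.
Total: $1,480 + $0 + $11,500 + $4,724 = $17,704.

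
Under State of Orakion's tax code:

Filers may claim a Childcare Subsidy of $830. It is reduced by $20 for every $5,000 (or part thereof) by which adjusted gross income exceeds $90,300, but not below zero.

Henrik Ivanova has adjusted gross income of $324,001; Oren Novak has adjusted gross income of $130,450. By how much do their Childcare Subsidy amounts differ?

$650

Henrik ($324,001): Childcare Subsidy: income exceeds $90,300 by $233,701 → 47 increments × $20 = $940 ≥ base, so the credit is $0.
Oren ($130,450): Childcare Subsidy: income exceeds $90,300 by $40,150, which is 9 full-or-partial $5,000 increments; reduction = 9 × $20 = $180, leaving $650.
Difference: |$0 − $650| = $650.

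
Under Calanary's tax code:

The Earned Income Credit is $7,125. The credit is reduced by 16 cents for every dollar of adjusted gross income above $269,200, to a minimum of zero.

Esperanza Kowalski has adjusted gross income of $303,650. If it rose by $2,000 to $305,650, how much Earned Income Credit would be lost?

$320

At $303,650 — 16% of the $34,450 excess over $269,200 is $5,512; credit = $7,125 − $5,512 = $1,613.
At $305,650 — 16% of the $36,450 excess over $269,200 is $5,832; credit = $7,125 − $5,832 = $1,293.
Lost: $1,613 − $1,293 = $320.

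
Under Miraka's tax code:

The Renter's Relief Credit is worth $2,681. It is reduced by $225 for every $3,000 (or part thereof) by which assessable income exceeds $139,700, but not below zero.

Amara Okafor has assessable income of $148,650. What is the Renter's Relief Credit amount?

Renter's Relief Credit: income exceeds $139,700 by $8,950, which is 3 full-or-partial $3,000 increments; reduction = 3 × $225 = $675, leaving $2,006.

$2,006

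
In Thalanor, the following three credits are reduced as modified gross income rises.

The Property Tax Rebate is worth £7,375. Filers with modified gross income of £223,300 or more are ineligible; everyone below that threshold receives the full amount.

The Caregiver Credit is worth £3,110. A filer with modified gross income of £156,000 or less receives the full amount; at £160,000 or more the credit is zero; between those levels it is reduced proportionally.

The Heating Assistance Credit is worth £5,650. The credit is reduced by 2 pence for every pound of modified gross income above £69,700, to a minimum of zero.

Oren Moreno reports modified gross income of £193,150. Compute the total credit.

Property Tax Rebate: £193,150 is below the £223,300 cutoff, so the full £7,375 applies.
Caregiver Credit: £193,150 is at or above £160,000, so the credit is £0.
Heating Assistance Credit: 2% of the £123,450 excess over £69,700 is £2,469; credit = £5,650 − £2,469 = £3,181.
Total: £7,375 + £0 + £3,181 = £10,556.

£10,556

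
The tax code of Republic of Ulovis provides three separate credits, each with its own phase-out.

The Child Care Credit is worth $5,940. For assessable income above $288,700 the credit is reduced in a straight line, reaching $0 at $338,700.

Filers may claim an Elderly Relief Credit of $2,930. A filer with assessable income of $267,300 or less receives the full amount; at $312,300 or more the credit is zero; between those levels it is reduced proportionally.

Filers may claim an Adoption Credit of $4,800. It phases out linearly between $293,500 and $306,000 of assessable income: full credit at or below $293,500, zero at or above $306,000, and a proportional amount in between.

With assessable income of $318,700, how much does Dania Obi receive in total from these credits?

Child Care Credit: $318,700 is $30,000 into a $50,000 phase-out range, leaving 20,000/50,000 of the credit: $5,940 × 20,000/50,000 = $2,376.
Elderly Relief Credit: $318,700 is at or above $312,300, so the credit is $0.
Adoption Credit: $318,700 is at or above $306,000, so the credit is $0.
Total: $2,376 + $0 + $0 = $2,376.

$2,376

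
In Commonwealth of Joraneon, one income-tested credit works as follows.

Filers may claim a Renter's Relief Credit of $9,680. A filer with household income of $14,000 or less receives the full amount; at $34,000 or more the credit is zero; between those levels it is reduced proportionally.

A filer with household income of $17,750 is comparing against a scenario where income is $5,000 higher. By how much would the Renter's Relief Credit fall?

At $17,750 — $17,750 is $3,750 into a $20,000 phase-out range, leaving 16,250/20,000 of the credit: $9,680 × 16,250/20,000 = $7,865.
At $22,750 — $22,750 is $8,750 into a $20,000 phase-out range, leaving 11,250/20,000 of the credit: $9,680 × 11,250/20,000 = $5,445.
Lost: $7,865 − $5,445 = $2,420.

$2,420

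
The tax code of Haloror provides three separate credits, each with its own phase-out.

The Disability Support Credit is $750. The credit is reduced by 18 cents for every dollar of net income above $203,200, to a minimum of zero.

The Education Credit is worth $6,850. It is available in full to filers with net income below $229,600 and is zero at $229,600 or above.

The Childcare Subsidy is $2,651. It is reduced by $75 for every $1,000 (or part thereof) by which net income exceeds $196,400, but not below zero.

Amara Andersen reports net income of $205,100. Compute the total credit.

Disability Support Credit: 18% of the $1,900 excess over $203,200 is $342; credit = $750 − $342 = $408.
Education Credit: $205,100 is below the $229,600 cutoff, so the full $6,850 applies.
Childcare Subsidy: income exceeds $196,400 by $8,700, which is 9 full-or-partial $1,000 increments; reduction = 9 × $75 = $675, leaving $1,976.
Total: $408 + $6,850 + $1,976 = $9,234.

$9,234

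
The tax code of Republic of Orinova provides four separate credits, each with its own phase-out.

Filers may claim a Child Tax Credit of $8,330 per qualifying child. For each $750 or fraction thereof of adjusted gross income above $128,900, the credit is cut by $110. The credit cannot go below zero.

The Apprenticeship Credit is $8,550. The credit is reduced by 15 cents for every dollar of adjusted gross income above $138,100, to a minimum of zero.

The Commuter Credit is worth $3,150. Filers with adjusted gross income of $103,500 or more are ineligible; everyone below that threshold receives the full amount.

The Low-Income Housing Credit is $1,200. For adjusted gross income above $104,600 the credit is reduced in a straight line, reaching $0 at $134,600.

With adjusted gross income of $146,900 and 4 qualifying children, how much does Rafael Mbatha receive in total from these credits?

$37,910

Child Tax Credit: base = 4 × $8,330 = $33,320. income exceeds $128,900 by $18,000, which is 24 full-or-partial $750 increments; reduction = 24 × $110 = $2,640, leaving $30,680.
Apprenticeship Credit: 15% of the $8,800 excess over $138,100 is $1,320; credit = $8,550 − $1,320 = $7,230.
Commuter Credit: $146,900 meets or exceeds the $103,500 cutoff, so the credit is $0.
Low-Income Housing Credit: $146,900 is at or above $134,600, so the credit is $0.
Total: $30,680 + $7,230 + $0 + $0 = $37,910.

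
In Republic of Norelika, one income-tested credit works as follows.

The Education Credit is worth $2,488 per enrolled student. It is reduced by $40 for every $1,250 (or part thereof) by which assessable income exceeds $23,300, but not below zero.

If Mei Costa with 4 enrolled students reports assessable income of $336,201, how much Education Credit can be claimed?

Education Credit: base = 4 × $2,488 = $9,952. income exceeds $23,300 by $312,901 → 251 increments × $40 = $10,040 ≥ base, so the credit is $0.

$0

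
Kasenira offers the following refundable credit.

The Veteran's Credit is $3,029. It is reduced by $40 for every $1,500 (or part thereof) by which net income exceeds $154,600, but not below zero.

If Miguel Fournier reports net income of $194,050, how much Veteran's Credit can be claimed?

Veteran's Credit: income exceeds $154,600 by $39,450, which is 27 full-or-partial $1,500 increments; reduction = 27 × $40 = $1,080, leaving $1,949.

$1,949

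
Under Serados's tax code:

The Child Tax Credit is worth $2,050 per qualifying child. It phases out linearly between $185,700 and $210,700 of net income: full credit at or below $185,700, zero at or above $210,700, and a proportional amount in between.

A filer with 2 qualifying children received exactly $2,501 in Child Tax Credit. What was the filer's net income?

Full credit = 2 × $2,050 = $4,100.
$2,501 is 2,501/4,100 of the full $4,100, so 1,599/4,100 of the $25,000 range has been used: income = $185,700 + $25,000 × 1,599/4,100 = $195,450.

$195,450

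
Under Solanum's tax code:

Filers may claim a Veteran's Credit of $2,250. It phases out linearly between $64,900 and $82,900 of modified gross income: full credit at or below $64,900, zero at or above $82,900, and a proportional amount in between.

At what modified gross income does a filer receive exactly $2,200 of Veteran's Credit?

$65,300

$2,200 is 2,200/2,250 of the full $2,250, so 50/2,250 of the $18,000 range has been used: income = $64,900 + $18,000 × 50/2,250 = $65,300.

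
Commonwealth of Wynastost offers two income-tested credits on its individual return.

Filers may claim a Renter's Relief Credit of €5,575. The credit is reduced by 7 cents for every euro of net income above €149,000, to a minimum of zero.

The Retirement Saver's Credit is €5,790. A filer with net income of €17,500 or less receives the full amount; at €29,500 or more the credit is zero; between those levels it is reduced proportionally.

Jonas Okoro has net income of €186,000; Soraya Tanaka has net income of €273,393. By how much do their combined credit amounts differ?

Jonas (€186,000): Renter's Relief Credit: 7% of the €37,000 excess over €149,000 is €2,590; credit = €5,575 − €2,590 = €2,985. Retirement Saver's Credit: €186,000 is at or above €29,500, so the credit is €0. total €2,985 + €0 = €2,985
Soraya (€273,393): Renter's Relief Credit: 7% of the €124,393 excess over €149,000 is €8,707.51 ≥ base, so the credit is €0. Retirement Saver's Credit: €273,393 is at or above €29,500, so the credit is €0. total €0 + €0 = €0
Difference: |€2,985 − €0| = €2,985.

€2,985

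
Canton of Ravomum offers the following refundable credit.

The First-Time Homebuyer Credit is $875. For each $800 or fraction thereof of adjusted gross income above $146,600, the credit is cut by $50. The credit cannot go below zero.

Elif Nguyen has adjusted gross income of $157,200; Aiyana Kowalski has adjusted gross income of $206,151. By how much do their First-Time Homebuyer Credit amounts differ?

Elif ($157,200): First-Time Homebuyer Credit: income exceeds $146,600 by $10,600, which is 14 full-or-partial $800 increments; reduction = 14 × $50 = $700, leaving $175.
Aiyana ($206,151): First-Time Homebuyer Credit: income exceeds $146,600 by $59,551 → 75 increments × $50 = $3,750 ≥ base, so the credit is $0.
Difference: |$175 − $0| = $175.

$175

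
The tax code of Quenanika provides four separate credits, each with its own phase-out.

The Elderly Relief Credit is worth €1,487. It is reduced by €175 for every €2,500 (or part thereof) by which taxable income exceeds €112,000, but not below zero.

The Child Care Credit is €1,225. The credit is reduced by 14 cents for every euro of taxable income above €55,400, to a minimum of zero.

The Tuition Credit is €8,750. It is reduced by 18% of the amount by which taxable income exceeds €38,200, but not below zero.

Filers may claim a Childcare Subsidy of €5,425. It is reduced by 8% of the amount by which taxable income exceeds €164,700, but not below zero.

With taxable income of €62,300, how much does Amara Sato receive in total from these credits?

Elderly Relief Credit: €62,300 is at or below the €112,000 threshold, so the full €1,487 applies.
Child Care Credit: 14% of the €6,900 excess over €55,400 is €966; credit = €1,225 − €966 = €259.
Tuition Credit: 18% of the €24,100 excess over €38,200 is €4,338; credit = €8,750 − €4,338 = €4,412.
Childcare Subsidy: €62,300 is at or below the €164,700 threshold, so the full €5,425 applies.
Total: €1,487 + €259 + €4,412 + €5,425 = €11,583.

€11,583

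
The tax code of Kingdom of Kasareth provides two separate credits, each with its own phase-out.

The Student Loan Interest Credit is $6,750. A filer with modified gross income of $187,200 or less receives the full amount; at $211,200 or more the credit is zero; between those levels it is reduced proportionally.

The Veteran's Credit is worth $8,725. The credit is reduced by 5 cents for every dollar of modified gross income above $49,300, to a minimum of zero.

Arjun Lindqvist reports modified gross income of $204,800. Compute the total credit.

$2,750

Student Loan Interest Credit: $204,800 is $17,600 into a $24,000 phase-out range, leaving 6,400/24,000 of the credit: $6,750 × 6,400/24,000 = $1,800.
Veteran's Credit: 5% of the $155,500 excess over $49,300 is $7,775; credit = $8,725 − $7,775 = $950.
Total: $1,800 + $950 = $2,750.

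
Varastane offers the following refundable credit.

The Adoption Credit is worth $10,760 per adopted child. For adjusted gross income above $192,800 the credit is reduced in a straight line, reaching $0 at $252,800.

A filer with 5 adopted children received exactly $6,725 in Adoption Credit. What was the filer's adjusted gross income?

$245,300

Full credit = 5 × $10,760 = $53,800.
$6,725 is 6,725/53,800 of the full $53,800, so 47,075/53,800 of the $60,000 range has been used: income = $192,800 + $60,000 × 47,075/53,800 = $245,300.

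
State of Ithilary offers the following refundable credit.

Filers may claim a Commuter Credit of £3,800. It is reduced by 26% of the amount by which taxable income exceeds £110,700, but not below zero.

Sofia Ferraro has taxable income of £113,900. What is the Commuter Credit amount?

Commuter Credit: 26% of the £3,200 excess over £110,700 is £832; credit = £3,800 − £832 = £2,968.

£2,968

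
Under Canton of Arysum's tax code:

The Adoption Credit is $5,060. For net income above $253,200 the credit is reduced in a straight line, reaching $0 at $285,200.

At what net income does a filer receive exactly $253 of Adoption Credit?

$253 is 253/5,060 of the full $5,060, so 4,807/5,060 of the $32,000 range has been used: income = $253,200 + $32,000 × 4,807/5,060 = $283,600.

$283,600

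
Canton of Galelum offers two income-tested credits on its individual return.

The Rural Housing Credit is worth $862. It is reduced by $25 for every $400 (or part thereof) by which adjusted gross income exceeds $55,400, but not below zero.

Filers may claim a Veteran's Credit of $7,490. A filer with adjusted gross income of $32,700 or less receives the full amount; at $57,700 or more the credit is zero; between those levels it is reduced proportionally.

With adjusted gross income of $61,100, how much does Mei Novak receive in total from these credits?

Rural Housing Credit: income exceeds $55,400 by $5,700, which is 15 full-or-partial $400 increments; reduction = 15 × $25 = $375, leaving $487.
Veteran's Credit: $61,100 is at or above $57,700, so the credit is $0.
Total: $487 + $0 = $487.

$487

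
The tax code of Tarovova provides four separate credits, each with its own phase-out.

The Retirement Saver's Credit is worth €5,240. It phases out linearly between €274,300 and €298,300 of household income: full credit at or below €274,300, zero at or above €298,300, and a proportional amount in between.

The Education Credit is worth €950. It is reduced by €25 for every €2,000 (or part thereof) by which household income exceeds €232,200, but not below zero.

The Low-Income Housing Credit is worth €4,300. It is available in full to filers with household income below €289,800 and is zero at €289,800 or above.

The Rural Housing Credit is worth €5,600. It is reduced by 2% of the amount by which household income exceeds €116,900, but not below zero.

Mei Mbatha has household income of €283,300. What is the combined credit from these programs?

€10,147

Retirement Saver's Credit: €283,300 is €9,000 into a €24,000 phase-out range, leaving 15,000/24,000 of the credit: €5,240 × 15,000/24,000 = €3,275.
Education Credit: income exceeds €232,200 by €51,100, which is 26 full-or-partial €2,000 increments; reduction = 26 × €25 = €650, leaving €300.
Low-Income Housing Credit: €283,300 is below the €289,800 cutoff, so the full €4,300 applies.
Rural Housing Credit: 2% of the €166,400 excess over €116,900 is €3,328; credit = €5,600 − €3,328 = €2,272.
Total: €3,275 + €300 + €4,300 + €2,272 = €10,147.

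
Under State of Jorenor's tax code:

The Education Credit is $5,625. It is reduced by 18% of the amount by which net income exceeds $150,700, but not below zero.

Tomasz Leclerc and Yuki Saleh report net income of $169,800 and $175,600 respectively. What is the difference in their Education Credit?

$1,044

Tomasz ($169,800): Education Credit: 18% of the $19,100 excess over $150,700 is $3,438; credit = $5,625 − $3,438 = $2,187.
Yuki ($175,600): Education Credit: 18% of the $24,900 excess over $150,700 is $4,482; credit = $5,625 − $4,482 = $1,143.
Difference: |$2,187 − $1,143| = $1,044.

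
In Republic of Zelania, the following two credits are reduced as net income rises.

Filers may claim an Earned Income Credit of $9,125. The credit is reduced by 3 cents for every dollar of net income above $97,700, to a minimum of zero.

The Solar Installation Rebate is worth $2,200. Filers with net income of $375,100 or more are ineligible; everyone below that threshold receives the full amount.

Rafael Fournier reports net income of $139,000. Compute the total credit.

Earned Income Credit: 3% of the $41,300 excess over $97,700 is $1,239; credit = $9,125 − $1,239 = $7,886.
Solar Installation Rebate: $139,000 is below the $375,100 cutoff, so the full $2,200 applies.
Total: $7,886 + $2,200 = $10,086.

$10,086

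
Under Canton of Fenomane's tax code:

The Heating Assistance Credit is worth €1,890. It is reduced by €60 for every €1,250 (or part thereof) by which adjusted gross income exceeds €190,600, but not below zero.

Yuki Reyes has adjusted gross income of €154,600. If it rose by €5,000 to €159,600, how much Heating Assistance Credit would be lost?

€0

At €154,600 — €154,600 is at or below the €190,600 threshold, so the full €1,890 applies.
At €159,600 — €159,600 is at or below the €190,600 threshold, so the full €1,890 applies.
Lost: €1,890 − €1,890 = €0.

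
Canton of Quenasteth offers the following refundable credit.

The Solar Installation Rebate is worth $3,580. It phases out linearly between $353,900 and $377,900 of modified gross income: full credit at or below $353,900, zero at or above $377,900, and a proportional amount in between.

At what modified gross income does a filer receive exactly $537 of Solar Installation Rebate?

$374,300

$537 is 537/3,580 of the full $3,580, so 3,043/3,580 of the $24,000 range has been used: income = $353,900 + $24,000 × 3,043/3,580 = $374,300.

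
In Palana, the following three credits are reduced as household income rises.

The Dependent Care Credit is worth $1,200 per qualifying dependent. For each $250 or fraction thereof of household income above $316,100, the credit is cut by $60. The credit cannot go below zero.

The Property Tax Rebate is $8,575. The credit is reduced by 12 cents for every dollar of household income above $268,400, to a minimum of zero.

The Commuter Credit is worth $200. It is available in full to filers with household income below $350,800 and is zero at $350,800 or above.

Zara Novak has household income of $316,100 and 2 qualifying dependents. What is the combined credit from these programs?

$5,451

Dependent Care Credit: base = 2 × $1,200 = $2,400. $316,100 is at or below the $316,100 threshold, so the full $2,400 applies.
Property Tax Rebate: 12% of the $47,700 excess over $268,400 is $5,724; credit = $8,575 − $5,724 = $2,851.
Commuter Credit: $316,100 is below the $350,800 cutoff, so the full $200 applies.
Total: $2,400 + $2,851 + $200 = $5,451.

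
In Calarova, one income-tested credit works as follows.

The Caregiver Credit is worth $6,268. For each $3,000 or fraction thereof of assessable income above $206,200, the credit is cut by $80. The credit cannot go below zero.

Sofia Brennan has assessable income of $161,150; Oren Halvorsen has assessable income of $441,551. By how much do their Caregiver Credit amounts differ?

Sofia ($161,150): Caregiver Credit: $161,150 is at or below the $206,200 threshold, so the full $6,268 applies.
Oren ($441,551): Caregiver Credit: income exceeds $206,200 by $235,351 → 79 increments × $80 = $6,320 ≥ base, so the credit is $0.
Difference: |$6,268 − $0| = $6,268.

$6,268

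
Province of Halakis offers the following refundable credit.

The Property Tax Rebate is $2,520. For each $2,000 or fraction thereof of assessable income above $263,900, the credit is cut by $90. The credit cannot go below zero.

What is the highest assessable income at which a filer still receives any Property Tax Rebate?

After 27 increments the reduction is 27 × $90 = $2,430, leaving $90; one more increment wipes it out. Increment 27 ends at excess 27 × $2,000 = $54,000, so the highest qualifying income is $263,900 + $54,000 = $317,900.

$317,900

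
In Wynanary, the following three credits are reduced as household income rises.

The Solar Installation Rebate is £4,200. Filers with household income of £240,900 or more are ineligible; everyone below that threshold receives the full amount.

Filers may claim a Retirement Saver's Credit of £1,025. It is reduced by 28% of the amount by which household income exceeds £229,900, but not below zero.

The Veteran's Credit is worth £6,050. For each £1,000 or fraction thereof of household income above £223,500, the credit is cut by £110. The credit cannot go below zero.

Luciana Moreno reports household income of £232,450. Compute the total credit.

Solar Installation Rebate: £232,450 is below the £240,900 cutoff, so the full £4,200 applies.
Retirement Saver's Credit: 28% of the £2,550 excess over £229,900 is £714; credit = £1,025 − £714 = £311.
Veteran's Credit: income exceeds £223,500 by £8,950, which is 9 full-or-partial £1,000 increments; reduction = 9 × £110 = £990, leaving £5,060.
Total: £4,200 + £311 + £5,060 = £9,571.

£9,571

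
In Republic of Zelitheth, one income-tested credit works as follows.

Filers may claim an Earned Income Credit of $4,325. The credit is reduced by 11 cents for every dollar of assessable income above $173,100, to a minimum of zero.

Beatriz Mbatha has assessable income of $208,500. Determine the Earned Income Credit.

$431

Earned Income Credit: 11% of the $35,400 excess over $173,100 is $3,894; credit = $4,325 − $3,894 = $431.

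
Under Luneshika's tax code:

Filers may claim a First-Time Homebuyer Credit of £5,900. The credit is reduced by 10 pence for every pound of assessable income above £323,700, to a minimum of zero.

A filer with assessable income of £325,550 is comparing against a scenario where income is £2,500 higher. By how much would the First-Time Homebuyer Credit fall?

At £325,550 — 10% of the £1,850 excess over £323,700 is £185; credit = £5,900 − £185 = £5,715.
At £328,050 — 10% of the £4,350 excess over £323,700 is £435; credit = £5,900 − £435 = £5,465.
Lost: £5,715 − £5,465 = £250.

£250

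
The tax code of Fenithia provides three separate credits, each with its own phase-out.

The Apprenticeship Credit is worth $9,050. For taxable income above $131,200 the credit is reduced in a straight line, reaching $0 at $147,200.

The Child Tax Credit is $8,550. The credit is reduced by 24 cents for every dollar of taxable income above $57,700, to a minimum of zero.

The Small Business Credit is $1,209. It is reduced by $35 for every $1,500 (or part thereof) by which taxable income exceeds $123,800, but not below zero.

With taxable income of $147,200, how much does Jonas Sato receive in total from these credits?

Apprenticeship Credit: $147,200 is at or above $147,200, so the credit is $0.
Child Tax Credit: 24% of the $89,500 excess over $57,700 is $21,480 ≥ base, so the credit is $0.
Small Business Credit: income exceeds $123,800 by $23,400, which is 16 full-or-partial $1,500 increments; reduction = 16 × $35 = $560, leaving $649.
Total: $0 + $0 + $649 = $649.

$649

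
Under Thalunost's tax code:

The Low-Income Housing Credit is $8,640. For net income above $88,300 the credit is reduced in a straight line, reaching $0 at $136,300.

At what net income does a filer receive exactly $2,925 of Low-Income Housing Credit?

$2,925 is 2,925/8,640 of the full $8,640, so 5,715/8,640 of the $48,000 range has been used: income = $88,300 + $48,000 × 5,715/8,640 = $120,050.

$120,050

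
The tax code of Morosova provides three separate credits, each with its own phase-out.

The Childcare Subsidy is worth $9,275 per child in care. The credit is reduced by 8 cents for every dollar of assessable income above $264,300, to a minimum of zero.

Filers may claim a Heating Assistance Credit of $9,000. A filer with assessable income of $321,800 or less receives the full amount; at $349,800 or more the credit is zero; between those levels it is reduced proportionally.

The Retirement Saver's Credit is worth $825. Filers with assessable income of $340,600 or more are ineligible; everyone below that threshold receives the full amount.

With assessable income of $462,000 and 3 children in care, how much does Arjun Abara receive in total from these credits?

$12,009

Childcare Subsidy: base = 3 × $9,275 = $27,825. 8% of the $197,700 excess over $264,300 is $15,816; credit = $27,825 − $15,816 = $12,009.
Heating Assistance Credit: $462,000 is at or above $349,800, so the credit is $0.
Retirement Saver's Credit: $462,000 meets or exceeds the $340,600 cutoff, so the credit is $0.
Total: $12,009 + $0 + $0 = $12,009.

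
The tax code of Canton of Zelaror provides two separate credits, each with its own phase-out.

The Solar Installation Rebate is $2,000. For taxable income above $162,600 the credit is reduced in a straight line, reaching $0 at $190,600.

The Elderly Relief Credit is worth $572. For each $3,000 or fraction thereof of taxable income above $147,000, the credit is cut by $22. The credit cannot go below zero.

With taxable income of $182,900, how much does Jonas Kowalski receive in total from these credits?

$858

Solar Installation Rebate: $182,900 is $20,300 into a $28,000 phase-out range, leaving 7,700/28,000 of the credit: $2,000 × 7,700/28,000 = $550.
Elderly Relief Credit: income exceeds $147,000 by $35,900, which is 12 full-or-partial $3,000 increments; reduction = 12 × $22 = $264, leaving $308.
Total: $550 + $308 = $858.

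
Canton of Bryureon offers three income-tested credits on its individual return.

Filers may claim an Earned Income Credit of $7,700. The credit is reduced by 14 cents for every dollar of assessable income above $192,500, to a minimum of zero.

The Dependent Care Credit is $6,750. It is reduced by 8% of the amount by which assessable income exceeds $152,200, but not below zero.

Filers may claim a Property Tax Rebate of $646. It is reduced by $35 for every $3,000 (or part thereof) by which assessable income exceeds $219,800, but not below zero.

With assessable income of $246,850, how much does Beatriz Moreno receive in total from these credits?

Earned Income Credit: 14% of the $54,350 excess over $192,500 is $7,609; credit = $7,700 − $7,609 = $91.
Dependent Care Credit: 8% of the $94,650 excess over $152,200 is $7,572 ≥ base, so the credit is $0.
Property Tax Rebate: income exceeds $219,800 by $27,050, which is 10 full-or-partial $3,000 increments; reduction = 10 × $35 = $350, leaving $296.
Total: $91 + $0 + $296 = $387.

$387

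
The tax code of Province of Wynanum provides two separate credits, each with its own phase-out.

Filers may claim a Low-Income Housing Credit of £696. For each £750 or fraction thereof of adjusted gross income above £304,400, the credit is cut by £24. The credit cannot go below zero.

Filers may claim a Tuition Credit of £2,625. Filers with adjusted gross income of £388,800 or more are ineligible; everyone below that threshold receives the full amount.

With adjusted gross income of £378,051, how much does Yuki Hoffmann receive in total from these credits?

Low-Income Housing Credit: income exceeds £304,400 by £73,651 → 99 increments × £24 = £2,376 ≥ base, so the credit is £0.
Tuition Credit: £378,051 is below the £388,800 cutoff, so the full £2,625 applies.
Total: £0 + £2,625 = £2,625.

£2,625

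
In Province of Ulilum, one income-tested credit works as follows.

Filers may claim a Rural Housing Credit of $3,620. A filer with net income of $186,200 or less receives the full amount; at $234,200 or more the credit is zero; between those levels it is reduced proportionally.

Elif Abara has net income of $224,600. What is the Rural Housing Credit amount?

Rural Housing Credit: $224,600 is $38,400 into a $48,000 phase-out range, leaving 9,600/48,000 of the credit: $3,620 × 9,600/48,000 = $724.

$724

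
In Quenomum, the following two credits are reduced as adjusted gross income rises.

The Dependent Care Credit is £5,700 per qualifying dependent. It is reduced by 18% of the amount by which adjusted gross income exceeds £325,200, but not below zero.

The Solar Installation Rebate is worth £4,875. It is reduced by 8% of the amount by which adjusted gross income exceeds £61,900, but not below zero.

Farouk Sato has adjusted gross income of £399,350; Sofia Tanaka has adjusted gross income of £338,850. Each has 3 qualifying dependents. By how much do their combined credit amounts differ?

Farouk (£399,350): Dependent Care Credit: base = 3 × £5,700 = £17,100. 18% of the £74,150 excess over £325,200 is £13,347; credit = £17,100 − £13,347 = £3,753. Solar Installation Rebate: 8% of the £337,450 excess over £61,900 is £26,996 ≥ base, so the credit is £0. total £3,753 + £0 = £3,753
Sofia (£338,850): Dependent Care Credit: base = 3 × £5,700 = £17,100. 18% of the £13,650 excess over £325,200 is £2,457; credit = £17,100 − £2,457 = £14,643. Solar Installation Rebate: 8% of the £276,950 excess over £61,900 is £22,156 ≥ base, so the credit is £0. total £14,643 + £0 = £14,643
Difference: |£3,753 − £14,643| = £10,890.

£10,890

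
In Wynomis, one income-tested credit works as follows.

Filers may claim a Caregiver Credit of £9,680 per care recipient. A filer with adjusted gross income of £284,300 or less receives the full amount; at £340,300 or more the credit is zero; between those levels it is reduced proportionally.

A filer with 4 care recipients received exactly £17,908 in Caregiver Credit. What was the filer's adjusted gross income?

£314,400

Full credit = 4 × £9,680 = £38,720.
£17,908 is 17,908/38,720 of the full £38,720, so 20,812/38,720 of the £56,000 range has been used: income = £284,300 + £56,000 × 20,812/38,720 = £314,400.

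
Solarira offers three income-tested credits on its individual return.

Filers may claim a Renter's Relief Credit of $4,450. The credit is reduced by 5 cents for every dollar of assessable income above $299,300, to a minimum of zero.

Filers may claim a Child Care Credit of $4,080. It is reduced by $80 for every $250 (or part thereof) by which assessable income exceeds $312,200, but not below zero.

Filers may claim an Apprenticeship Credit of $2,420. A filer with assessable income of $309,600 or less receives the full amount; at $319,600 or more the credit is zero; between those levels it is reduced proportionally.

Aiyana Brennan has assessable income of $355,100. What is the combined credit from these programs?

$1,660

Renter's Relief Credit: 5% of the $55,800 excess over $299,300 is $2,790; credit = $4,450 − $2,790 = $1,660.
Child Care Credit: income exceeds $312,200 by $42,900 → 172 increments × $80 = $13,760 ≥ base, so the credit is $0.
Apprenticeship Credit: $355,100 is at or above $319,600, so the credit is $0.
Total: $1,660 + $0 + $0 = $1,660.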